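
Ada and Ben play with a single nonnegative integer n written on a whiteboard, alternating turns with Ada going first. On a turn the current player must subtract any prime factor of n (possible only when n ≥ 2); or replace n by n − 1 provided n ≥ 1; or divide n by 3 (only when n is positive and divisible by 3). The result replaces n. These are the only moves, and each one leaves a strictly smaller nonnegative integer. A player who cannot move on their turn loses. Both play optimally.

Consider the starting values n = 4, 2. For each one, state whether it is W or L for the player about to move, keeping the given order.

4: L, 2: W

Use the standard recursion: the mover loses at a terminal position; elsewhere, the mover wins exactly when some move hands the opponent an L position.
n=0: no move → L
n=1: →0(L), so W
n=2: →0(L), so W
n=3: →0(L), so W
n=4: →2(W), 3(W) — all W, so L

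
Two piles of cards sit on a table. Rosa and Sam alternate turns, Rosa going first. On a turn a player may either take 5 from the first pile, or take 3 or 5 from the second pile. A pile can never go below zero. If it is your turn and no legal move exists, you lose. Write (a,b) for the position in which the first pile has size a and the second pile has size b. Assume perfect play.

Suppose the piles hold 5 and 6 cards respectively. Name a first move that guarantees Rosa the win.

Move to (5,3).

Compute win/loss labels from the base case upward. A position with no move is L. Any other position is W if it can reach an L in one move, else L.
No move ever increases a pile, so every position that can arise here has a ≤ 5 and b ≤ 6; it is enough to label the cells with 0 ≤ a ≤ 5 and 0 ≤ b ≤ 6.
Every move lowers a or b (never raises either), so fill the grid row by row in increasing a, and left to right within a row: each cell's successors are then already labelled.
      b=0  b=1  b=2  b=3  b=4  b=5  b=6
a=0:    L    L    L    W    W    W    W
a=1:    L    L    L    W    W    W    W
a=2:    L    L    L    W    W    W    W
a=3:    L    L    L    W    W    W    W
a=4:    L    L    L    W    W    W    W
a=5:    W    W    W    L    L    L    W
Cells with no legal move (terminal, hence L): (0,0), (0,1), (0,2), (1,0), (1,1), (1,2), (2,0), (2,1), (2,2), (3,0), (3,1), (3,2), (4,0), (4,1), (4,2).
The remaining L cells, each justified by listing all of its moves:
(5,3): moves to (0,3)(W), (5,0)(W); every one is W ⇒ L
(5,4): moves to (0,4)(W), (5,1)(W); every one is W ⇒ L
(5,5): moves to (0,5)(W), (5,2)(W), (5,0)(W); every one is W ⇒ L
Every other cell has at least one move into one of the L cells above, so it is W.
From (5,6), the L positions reachable in one move are: (5,3).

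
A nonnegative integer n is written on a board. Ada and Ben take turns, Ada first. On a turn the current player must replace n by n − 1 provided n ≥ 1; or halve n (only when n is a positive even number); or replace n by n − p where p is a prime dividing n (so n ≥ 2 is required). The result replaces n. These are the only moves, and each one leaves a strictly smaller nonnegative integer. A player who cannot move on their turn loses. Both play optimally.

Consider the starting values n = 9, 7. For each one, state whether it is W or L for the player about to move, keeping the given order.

Compute win/loss labels from the base case upward. A position with no move is L. Any other position is W if it can reach an L in one move, else L.
n=0: no move → L
n=1: reaches L-position 0 → W
n=2: reaches L-position 0 → W
n=3: reaches L-position 0 → W
n=4: only reaches 2(W), 3(W), all W → L
n=5: reaches L-position 0 → W
n=6: reaches L-position 4 → W
n=7: reaches L-position 0 → W
n=8: reaches L-position 4 → W
n=9: only reaches 6(W), 8(W), all W → L

9: L, 7: W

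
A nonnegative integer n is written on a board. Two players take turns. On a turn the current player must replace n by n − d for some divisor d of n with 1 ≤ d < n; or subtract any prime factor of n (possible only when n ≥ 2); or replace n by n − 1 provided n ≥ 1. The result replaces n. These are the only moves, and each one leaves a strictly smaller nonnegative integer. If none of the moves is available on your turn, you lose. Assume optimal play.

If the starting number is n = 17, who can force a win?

Build the W/L table. Terminal = L. A non-terminal position is W if it has a move to some L; otherwise it is L.
n=0: no move → L
n=1: can move to 0, which is L ⇒ W
n=2: can move to 0, which is L ⇒ W
n=3: can move to 0, which is L ⇒ W
n=4: moves to 2(W), 3(W); every one is W ⇒ L
n=5: can move to 0, which is L ⇒ W
n=6: can move to 4, which is L ⇒ W
n=7: can move to 0, which is L ⇒ W
n=8: can move to 4, which is L ⇒ W
n=9: moves to 6(W), 8(W); every one is W ⇒ L
n=10: can move to 9, which is L ⇒ W
n=11: can move to 0, which is L ⇒ W
n=12: can move to 9, which is L ⇒ W
n=13: can move to 0, which is L ⇒ W
n=14: moves to 7(W), 12(W), 13(W); every one is W ⇒ L
n=15: can move to 14, which is L ⇒ W
n=16: can move to 14, which is L ⇒ W
n=17: can move to 0, which is L ⇒ W
The starting position 17 is W: the player to move should move to 0, handing over an L position.

The first player wins.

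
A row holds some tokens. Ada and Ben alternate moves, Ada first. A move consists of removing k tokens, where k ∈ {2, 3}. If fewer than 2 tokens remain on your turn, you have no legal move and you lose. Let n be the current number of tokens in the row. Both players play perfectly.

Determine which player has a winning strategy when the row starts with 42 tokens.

Build the W/L table. Terminal = L. A non-terminal position is W if it has a move to some L; otherwise it is L.
n=0: no move → L
n=1: no move → L
n=2: reaches L-position 0 → W
n=3: reaches L-position 1 → W
n=4: reaches L-position 1 → W
n=5: only reaches 3(W), 2(W), all W → L
n=6: only reaches 4(W), 3(W), all W → L
n=7: reaches L-position 5 → W
n=8: reaches L-position 6 → W
n=9: reaches L-position 6 → W
n=10: only reaches 8(W), 7(W), all W → L
n=11: only reaches 9(W), 8(W), all W → L
n=12: reaches L-position 10 → W
n=13: reaches L-position 11 → W
n=14: reaches L-position 11 → W
n=15: only reaches 13(W), 12(W), all W → L
n=16: only reaches 14(W), 13(W), all W → L
n=17: reaches L-position 15 → W
n=18: reaches L-position 16 → W
n=19: reaches L-position 16 → W
n=20: only reaches 18(W), 17(W), all W → L
n=21: only reaches 19(W), 18(W), all W → L
n=22: reaches L-position 20 → W
n=23: reaches L-position 21 → W
n=24: reaches L-position 21 → W
n=25: only reaches 23(W), 22(W), all W → L
n=26: only reaches 24(W), 23(W), all W → L
n=27: reaches L-position 25 → W
n=28: reaches L-position 26 → W
n=29: reaches L-position 26 → W
n=30: only reaches 28(W), 27(W), all W → L
n=31: only reaches 29(W), 28(W), all W → L
n=32: reaches L-position 30 → W
n=33: reaches L-position 31 → W
n=34: reaches L-position 31 → W
n=35: only reaches 33(W), 32(W), all W → L
n=36: only reaches 34(W), 33(W), all W → L
n=37: reaches L-position 35 → W
n=38: reaches L-position 36 → W
n=39: reaches L-position 36 → W
n=40: only reaches 38(W), 37(W), all W → L
n=41: only reaches 39(W), 38(W), all W → L
n=42: reaches L-position 40 → W
From 42 Ada can remove 2, leaving 40, reaching an L position.

Ada wins.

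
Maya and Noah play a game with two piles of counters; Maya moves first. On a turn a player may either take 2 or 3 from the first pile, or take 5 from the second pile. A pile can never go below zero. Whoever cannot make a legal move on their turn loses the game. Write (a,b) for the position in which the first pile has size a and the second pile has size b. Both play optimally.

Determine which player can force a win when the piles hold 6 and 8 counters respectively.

Maya wins.

Build the W/L table. Terminal = L. A non-terminal position is W if it has a move to some L; otherwise it is L.
No move ever increases a pile, so every position that can arise here has a ≤ 6 and b ≤ 8; it is enough to label the cells with 0 ≤ a ≤ 6 and 0 ≤ b ≤ 8.
Every move lowers a or b (never raises either), so fill the grid row by row in increasing a, and left to right within a row: each cell's successors are then already labelled.
      b=0  b=1  b=2  b=3  b=4  b=5  b=6  b=7  b=8
a=0:    L    L    L    L    L    W    W    W    W
a=1:    L    L    L    L    L    W    W    W    W
a=2:    W    W    W    W    W    L    L    L    L
a=3:    W    W    W    W    W    L    L    L    L
a=4:    W    W    W    W    W    W    W    W    W
a=5:    L    L    L    L    L    W    W    W    W
a=6:    L    L    L    L    L    W    W    W    W
Cells with no legal move (terminal, hence L): (0,0), (0,1), (0,2), (0,3), (0,4), (1,0), (1,1), (1,2), (1,3), (1,4).
The remaining L cells, each justified by listing all of its moves:
(2,5): moves to (0,5)(W), (2,0)(W); every one is W ⇒ L
(2,6): moves to (0,6)(W), (2,1)(W); every one is W ⇒ L
(2,7): moves to (0,7)(W), (2,2)(W); every one is W ⇒ L
(2,8): moves to (0,8)(W), (2,3)(W); every one is W ⇒ L
(3,5): moves to (1,5)(W), (0,5)(W), (3,0)(W); every one is W ⇒ L
(3,6): moves to (1,6)(W), (0,6)(W), (3,1)(W); every one is W ⇒ L
(3,7): moves to (1,7)(W), (0,7)(W), (3,2)(W); every one is W ⇒ L
(3,8): moves to (1,8)(W), (0,8)(W), (3,3)(W); every one is W ⇒ L
(5,0): moves to (3,0)(W), (2,0)(W); every one is W ⇒ L
(5,1): moves to (3,1)(W), (2,1)(W); every one is W ⇒ L
(5,2): moves to (3,2)(W), (2,2)(W); every one is W ⇒ L
(5,3): moves to (3,3)(W), (2,3)(W); every one is W ⇒ L
(5,4): moves to (3,4)(W), (2,4)(W); every one is W ⇒ L
(6,0): moves to (4,0)(W), (3,0)(W); every one is W ⇒ L
(6,1): moves to (4,1)(W), (3,1)(W); every one is W ⇒ L
(6,2): moves to (4,2)(W), (3,2)(W); every one is W ⇒ L
(6,3): moves to (4,3)(W), (3,3)(W); every one is W ⇒ L
(6,4): moves to (4,4)(W), (3,4)(W); every one is W ⇒ L
Every other cell has at least one move into one of the L cells above, so it is W.
From (6,8) Maya can move to (3,8), reaching an L position.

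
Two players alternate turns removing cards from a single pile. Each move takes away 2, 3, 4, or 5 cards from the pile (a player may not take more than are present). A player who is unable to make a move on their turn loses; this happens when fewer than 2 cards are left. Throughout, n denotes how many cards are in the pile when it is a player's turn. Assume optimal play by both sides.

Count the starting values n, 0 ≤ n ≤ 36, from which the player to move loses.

Positions with no move are L. A position that does have a move is losing for the player to move precisely when every available move leads to a winning position for the opponent. Fill in the labels:
n=0: no move → L
n=1: no move → L
n=2: W (go to 0, an L position)
n=3: W (go to 1, an L position)
n=4: W (go to 1, an L position)
n=5: W (go to 1, an L position)
n=6: W (go to 1, an L position)
n=7: L (options 5(W), 4(W), 3(W), 2(W) are all W)
n=8: L (options 6(W), 5(W), 4(W), 3(W) are all W)
n=9: W (go to 7, an L position)
n=10: W (go to 8, an L position)
n=11: W (go to 8, an L position)
n=12: W (go to 8, an L position)
n=13: W (go to 8, an L position)
n=14: L (options 12(W), 11(W), 10(W), 9(W) are all W)
n=15: L (options 13(W), 12(W), 11(W), 10(W) are all W)
n=16: W (go to 14, an L position)
n=17: W (go to 15, an L position)
n=18: W (go to 15, an L position)
n=19: W (go to 15, an L position)
n=20: W (go to 15, an L position)
n=21: L (options 19(W), 18(W), 17(W), 16(W) are all W)
n=22: L (options 20(W), 19(W), 18(W), 17(W) are all W)
n=23: W (go to 21, an L position)
n=24: W (go to 22, an L position)
n=25: W (go to 22, an L position)
n=26: W (go to 22, an L position)
n=27: W (go to 22, an L position)
n=28: L (options 26(W), 25(W), 24(W), 23(W) are all W)
n=29: L (options 27(W), 26(W), 25(W), 24(W) are all W)
n=30: W (go to 28, an L position)
n=31: W (go to 29, an L position)
n=32: W (go to 29, an L position)
n=33: W (go to 29, an L position)
n=34: W (go to 29, an L position)
n=35: L (options 33(W), 32(W), 31(W), 30(W) are all W)
n=36: L (options 34(W), 33(W), 32(W), 31(W) are all W)
L entries with 0 ≤ n ≤ 36: n = 0, 1, 7, 8, 14, 15, 21, 22, 28, 29, 35, 36; that makes 12.

12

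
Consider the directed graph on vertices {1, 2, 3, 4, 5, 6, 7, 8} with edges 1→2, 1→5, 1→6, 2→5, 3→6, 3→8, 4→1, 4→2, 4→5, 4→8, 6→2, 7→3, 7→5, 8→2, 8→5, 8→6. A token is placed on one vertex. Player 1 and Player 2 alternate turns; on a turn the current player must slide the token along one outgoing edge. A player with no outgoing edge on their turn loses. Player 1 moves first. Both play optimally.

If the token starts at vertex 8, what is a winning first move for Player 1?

Label each position W (a win for the player to move) or L (a loss). A position with no legal move is L; any other position is W exactly when some move reaches an L, and L when every move reaches a W.
Every edge goes from a vertex to one that appears earlier in the order 5, 2, 6, 8, 3, 1, 7, 4, so processing vertices in that order labels each vertex after all of its successors.
5: no outgoing edge → L
2: W (go to 5, an L position)
6: L (sole option 2(W) is W)
8: W (go to 6, an L position)
3: W (go to 6, an L position)
1: W (go to 6, an L position)
7: W (go to 5, an L position)
4: W (go to 5, an L position)
From 8, the L positions reachable in one move are: 6, 5. Any move reaching one of these is winning.

Move to 6.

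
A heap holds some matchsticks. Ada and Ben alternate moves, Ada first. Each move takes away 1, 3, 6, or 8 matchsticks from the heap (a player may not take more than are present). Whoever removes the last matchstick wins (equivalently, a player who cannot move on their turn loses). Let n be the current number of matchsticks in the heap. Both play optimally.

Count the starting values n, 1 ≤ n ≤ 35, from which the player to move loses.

11

Build the W/L table. Terminal = L. A non-terminal position is W if it has a move to some L; otherwise it is L.
n=0: no move → L
n=1: reaches L-position 0 → W
n=2: only reaches 1(W), which is W → L
n=3: reaches L-position 2 → W
n=4: only reaches 3(W), 1(W), all W → L
n=5: reaches L-position 4 → W
n=6: reaches L-position 0 → W
n=7: reaches L-position 4 → W
n=8: reaches L-position 2 → W
n=9: only reaches 8(W), 6(W), 3(W), 1(W), all W → L
n=10: reaches L-position 9 → W
n=11: only reaches 10(W), 8(W), 5(W), 3(W), all W → L
n=12: reaches L-position 11 → W
n=13: only reaches 12(W), 10(W), 7(W), 5(W), all W → L
n=14: reaches L-position 13 → W
n=15: reaches L-position 9 → W
n=16: reaches L-position 13 → W
n=17: reaches L-position 11 → W
n=18: only reaches 17(W), 15(W), 12(W), 10(W), all W → L
n=19: reaches L-position 18 → W
n=20: only reaches 19(W), 17(W), 14(W), 12(W), all W → L
n=21: reaches L-position 20 → W
n=22: only reaches 21(W), 19(W), 16(W), 14(W), all W → L
n=23: reaches L-position 22 → W
n=24: reaches L-position 18 → W
n=25: reaches L-position 22 → W
n=26: reaches L-position 20 → W
n=27: only reaches 26(W), 24(W), 21(W), 19(W), all W → L
n=28: reaches L-position 27 → W
n=29: only reaches 28(W), 26(W), 23(W), 21(W), all W → L
n=30: reaches L-position 29 → W
n=31: only reaches 30(W), 28(W), 25(W), 23(W), all W → L
n=32: reaches L-position 31 → W
n=33: reaches L-position 27 → W
n=34: reaches L-position 31 → W
n=35: reaches L-position 29 → W
L entries with 1 ≤ n ≤ 35 (n=0 is outside the asked range and is not counted): n = 2, 4, 9, 11, 13, 18, 20, 22, 27, 29, 31; that makes 11.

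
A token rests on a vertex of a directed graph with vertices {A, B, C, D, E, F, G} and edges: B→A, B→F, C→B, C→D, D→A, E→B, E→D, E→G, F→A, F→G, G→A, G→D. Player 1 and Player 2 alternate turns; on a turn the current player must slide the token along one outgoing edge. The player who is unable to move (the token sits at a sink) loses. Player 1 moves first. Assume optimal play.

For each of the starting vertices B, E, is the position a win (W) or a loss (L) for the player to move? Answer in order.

Label each position W (a win for the player to move) or L (a loss). A position with no legal move is L; any other position is W exactly when some move reaches an L, and L when every move reaches a W.
Every edge goes from a vertex to one that appears earlier in the order A, D, G, F, B, E, C, so processing vertices in that order labels each vertex after all of its successors.
A: no outgoing edge → L
D: reaches L-position A → W
G: reaches L-position A → W
F: reaches L-position A → W
B: reaches L-position A → W
E: only reaches B(W), G(W), D(W), all W → L
C: only reaches B(W), D(W), all W → L

B: W, E: L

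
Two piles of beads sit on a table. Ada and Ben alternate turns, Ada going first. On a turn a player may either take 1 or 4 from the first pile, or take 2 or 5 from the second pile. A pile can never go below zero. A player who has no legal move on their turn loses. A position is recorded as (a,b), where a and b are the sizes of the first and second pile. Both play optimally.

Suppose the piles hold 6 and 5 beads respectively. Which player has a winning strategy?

Work bottom-up. With no move the player to move loses. Otherwise the position is W if at least one move leads to an L position for the opponent, and L if every move leads to a W.
No move ever increases a pile, so every position that can arise here has a ≤ 6 and b ≤ 5; it is enough to label the cells with 0 ≤ a ≤ 6 and 0 ≤ b ≤ 5.
Every move lowers a or b (never raises either), so fill the grid row by row in increasing a, and left to right within a row: each cell's successors are then already labelled.
      b=0  b=1  b=2  b=3  b=4  b=5
a=0:    L    L    W    W    L    W
a=1:    W    W    L    L    W    W
a=2:    L    L    W    W    L    W
a=3:    W    W    L    L    W    W
a=4:    W    W    W    W    W    L
a=5:    L    L    W    W    L    W
a=6:    W    W    L    L    W    W
Cells with no legal move (terminal, hence L): (0,0), (0,1).
The remaining L cells, each justified by listing all of its moves:
(0,4): the only move is to (0,2)(W), a W ⇒ L
(1,2): moves to (0,2)(W), (1,0)(W); every one is W ⇒ L
(1,3): moves to (0,3)(W), (1,1)(W); every one is W ⇒ L
(2,0): the only move is to (1,0)(W), a W ⇒ L
(2,1): the only move is to (1,1)(W), a W ⇒ L
(2,4): moves to (1,4)(W), (2,2)(W); every one is W ⇒ L
(3,2): moves to (2,2)(W), (3,0)(W); every one is W ⇒ L
(3,3): moves to (2,3)(W), (3,1)(W); every one is W ⇒ L
(4,5): moves to (3,5)(W), (0,5)(W), (4,3)(W), (4,0)(W); every one is W ⇒ L
(5,0): moves to (4,0)(W), (1,0)(W); every one is W ⇒ L
(5,1): moves to (4,1)(W), (1,1)(W); every one is W ⇒ L
(5,4): moves to (4,4)(W), (1,4)(W), (5,2)(W); every one is W ⇒ L
(6,2): moves to (5,2)(W), (2,2)(W), (6,0)(W); every one is W ⇒ L
(6,3): moves to (5,3)(W), (2,3)(W), (6,1)(W); every one is W ⇒ L
Every other cell has at least one move into one of the L cells above, so it is W.
From (6,5) Ada can move to (6,3), reaching an L position.

Ada wins.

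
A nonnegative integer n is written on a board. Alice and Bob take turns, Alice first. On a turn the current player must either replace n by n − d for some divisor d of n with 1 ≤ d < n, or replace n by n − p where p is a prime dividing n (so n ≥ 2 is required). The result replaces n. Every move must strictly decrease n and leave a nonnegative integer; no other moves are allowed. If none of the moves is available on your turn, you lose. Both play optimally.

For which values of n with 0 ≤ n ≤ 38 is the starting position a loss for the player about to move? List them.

0, 1, 4, 9, 14, 20, 26, 32, 35, 38

Build the W/L table. Terminal = L. A non-terminal position is W if it has a move to some L; otherwise it is L.
n=0: no move → L
n=1: no move → L
n=2: can move to 0, which is L ⇒ W
n=3: can move to 0, which is L ⇒ W
n=4: moves to 2(W), 3(W); every one is W ⇒ L
n=5: can move to 0, which is L ⇒ W
n=6: can move to 4, which is L ⇒ W
n=7: can move to 0, which is L ⇒ W
n=8: can move to 4, which is L ⇒ W
n=9: moves to 6(W), 8(W); every one is W ⇒ L
n=10: can move to 9, which is L ⇒ W
n=11: can move to 0, which is L ⇒ W
n=12: can move to 9, which is L ⇒ W
n=13: can move to 0, which is L ⇒ W
n=14: moves to 7(W), 12(W), 13(W); every one is W ⇒ L
n=15: can move to 14, which is L ⇒ W
n=16: can move to 14, which is L ⇒ W
n=17: can move to 0, which is L ⇒ W
n=18: can move to 9, which is L ⇒ W
n=19: can move to 0, which is L ⇒ W
n=20: moves to 10(W), 15(W), 16(W), 18(W), 19(W); every one is W ⇒ L
n=21: can move to 14, which is L ⇒ W
n=22: can move to 20, which is L ⇒ W
n=23: can move to 0, which is L ⇒ W
n=24: can move to 20, which is L ⇒ W
n=25: can move to 20, which is L ⇒ W
n=26: moves to 13(W), 24(W), 25(W); every one is W ⇒ L
n=27: can move to 26, which is L ⇒ W
n=28: can move to 14, which is L ⇒ W
n=29: can move to 0, which is L ⇒ W
n=30: can move to 20, which is L ⇒ W
n=31: can move to 0, which is L ⇒ W
n=32: moves to 16(W), 24(W), 28(W), 30(W), 31(W); every one is W ⇒ L
n=33: can move to 32, which is L ⇒ W
n=34: can move to 32, which is L ⇒ W
n=35: moves to 28(W), 30(W), 34(W); every one is W ⇒ L
n=36: can move to 32, which is L ⇒ W
n=37: can move to 0, which is L ⇒ W
n=38: moves to 19(W), 36(W), 37(W); every one is W ⇒ L
Reading off the rows marked L gives the requested list; there are 10 such values of n.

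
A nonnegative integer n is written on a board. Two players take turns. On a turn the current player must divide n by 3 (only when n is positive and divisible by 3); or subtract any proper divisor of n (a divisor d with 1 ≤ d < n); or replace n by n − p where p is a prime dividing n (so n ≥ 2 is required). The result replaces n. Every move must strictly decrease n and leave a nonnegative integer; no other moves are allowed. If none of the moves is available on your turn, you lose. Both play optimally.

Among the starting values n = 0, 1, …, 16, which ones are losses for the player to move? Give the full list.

Classify positions by backward induction: terminal positions (no move available) are L. From any other position, the mover wins iff some move reaches an L.
n=0: no move → L
n=1: no move → L
n=2: reaches L-position 0 → W
n=3: reaches L-position 0 → W
n=4: only reaches 2(W), 3(W), all W → L
n=5: reaches L-position 0 → W
n=6: reaches L-position 4 → W
n=7: reaches L-position 0 → W
n=8: reaches L-position 4 → W
n=9: only reaches 3(W), 6(W), 8(W), all W → L
n=10: reaches L-position 9 → W
n=11: reaches L-position 0 → W
n=12: reaches L-position 4 → W
n=13: reaches L-position 0 → W
n=14: only reaches 7(W), 12(W), 13(W), all W → L
n=15: reaches L-position 14 → W
n=16: reaches L-position 14 → W
Reading off the rows marked L gives the requested list; there are 5 such values of n.

0, 1, 4, 9, 14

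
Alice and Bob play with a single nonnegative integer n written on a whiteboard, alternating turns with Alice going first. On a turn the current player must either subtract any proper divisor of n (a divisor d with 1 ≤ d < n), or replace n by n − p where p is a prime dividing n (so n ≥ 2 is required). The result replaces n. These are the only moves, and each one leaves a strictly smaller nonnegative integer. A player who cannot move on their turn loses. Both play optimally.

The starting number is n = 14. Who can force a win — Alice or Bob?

Bob wins.

Compute win/loss labels from the base case upward. A position with no move is L. Any other position is W if it can reach an L in one move, else L.
n=0: no move → L
n=1: no move → L
n=2: →0(L), so W
n=3: →0(L), so W
n=4: →2(W), 3(W) — all W, so L
n=5: →0(L), so W
n=6: →4(L), so W
n=7: →0(L), so W
n=8: →4(L), so W
n=9: →6(W), 8(W) — all W, so L
n=10: →9(L), so W
n=11: →0(L), so W
n=12: →9(L), so W
n=13: →0(L), so W
n=14: →7(W), 12(W), 13(W) — all W, so L
Every move from 14 reaches a W position, so the mover loses.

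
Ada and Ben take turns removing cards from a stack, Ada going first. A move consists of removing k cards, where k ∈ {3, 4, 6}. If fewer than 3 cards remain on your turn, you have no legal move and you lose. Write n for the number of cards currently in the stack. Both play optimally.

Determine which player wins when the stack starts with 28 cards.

Ben wins.

Work bottom-up. With no move the player to move loses. Otherwise the position is W if at least one move leads to an L position for the opponent, and L if every move leads to a W.
n=0: no move → L
n=1: no move → L
n=2: no move → L
n=3: can move to 0, which is L ⇒ W
n=4: can move to 1, which is L ⇒ W
n=5: can move to 2, which is L ⇒ W
n=6: can move to 2, which is L ⇒ W
n=7: can move to 1, which is L ⇒ W
n=8: can move to 2, which is L ⇒ W
n=9: moves to 6(W), 5(W), 3(W); every one is W ⇒ L
n=10: moves to 7(W), 6(W), 4(W); every one is W ⇒ L
n=11: moves to 8(W), 7(W), 5(W); every one is W ⇒ L
n=12: can move to 9, which is L ⇒ W
n=13: can move to 10, which is L ⇒ W
n=14: can move to 11, which is L ⇒ W
n=15: can move to 11, which is L ⇒ W
n=16: can move to 10, which is L ⇒ W
n=17: can move to 11, which is L ⇒ W
n=18: moves to 15(W), 14(W), 12(W); every one is W ⇒ L
n=19: moves to 16(W), 15(W), 13(W); every one is W ⇒ L
n=20: moves to 17(W), 16(W), 14(W); every one is W ⇒ L
n=21: can move to 18, which is L ⇒ W
n=22: can move to 19, which is L ⇒ W
n=23: can move to 20, which is L ⇒ W
n=24: can move to 20, which is L ⇒ W
n=25: can move to 19, which is L ⇒ W
n=26: can move to 20, which is L ⇒ W
n=27: moves to 24(W), 23(W), 21(W); every one is W ⇒ L
n=28: moves to 25(W), 24(W), 22(W); every one is W ⇒ L
Every move from 28 reaches a W position, so the mover loses.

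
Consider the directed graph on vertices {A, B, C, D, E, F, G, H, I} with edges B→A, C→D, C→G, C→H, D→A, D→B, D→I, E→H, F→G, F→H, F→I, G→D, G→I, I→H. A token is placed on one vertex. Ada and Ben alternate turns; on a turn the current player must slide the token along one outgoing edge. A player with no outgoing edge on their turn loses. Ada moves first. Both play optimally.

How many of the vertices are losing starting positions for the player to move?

3

Classify positions by backward induction: terminal positions (no move available) are L. From any other position, the mover wins iff some move reaches an L.
Every edge goes from a vertex to one that appears earlier in the order A, H, I, E, B, D, G, C, F, so processing vertices in that order labels each vertex after all of its successors.
A: no outgoing edge → L
H: no outgoing edge → L
I: W (go to H, an L position)
E: W (go to H, an L position)
B: W (go to A, an L position)
D: W (go to A, an L position)
G: L (options D(W), I(W) are all W)
C: W (go to G, an L position)
F: W (go to G, an L position)
The L vertices are A, G, H; that is 3 in all.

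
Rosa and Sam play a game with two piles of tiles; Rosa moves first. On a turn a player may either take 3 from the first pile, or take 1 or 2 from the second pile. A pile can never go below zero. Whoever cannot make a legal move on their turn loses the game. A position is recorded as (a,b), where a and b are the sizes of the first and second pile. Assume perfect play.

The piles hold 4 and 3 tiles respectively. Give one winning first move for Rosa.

Move to (1,3).

Label each position W (a win for the player to move) or L (a loss). A position with no legal move is L; any other position is W exactly when some move reaches an L, and L when every move reaches a W.
No move ever increases a pile, so every position that can arise here has a ≤ 4 and b ≤ 3; it is enough to label the cells with 0 ≤ a ≤ 4 and 0 ≤ b ≤ 3.
Every move lowers a or b (never raises either), so fill the grid row by row in increasing a, and left to right within a row: each cell's successors are then already labelled.
      b=0  b=1  b=2  b=3
a=0:    L    W    W    L
a=1:    L    W    W    L
a=2:    L    W    W    L
a=3:    W    L    W    W
a=4:    W    L    W    W
Cells with no legal move (terminal, hence L): (0,0), (1,0), (2,0).
The remaining L cells, each justified by listing all of its moves:
(0,3): L (options (0,2)(W), (0,1)(W) are all W)
(1,3): L (options (1,2)(W), (1,1)(W) are all W)
(2,3): L (options (2,2)(W), (2,1)(W) are all W)
(3,1): L (options (0,1)(W), (3,0)(W) are all W)
(4,1): L (options (1,1)(W), (4,0)(W) are all W)
Every other cell has at least one move into one of the L cells above, so it is W.
From (4,3), the L positions reachable in one move are: (1,3), (4,1). Any move reaching one of these is winning.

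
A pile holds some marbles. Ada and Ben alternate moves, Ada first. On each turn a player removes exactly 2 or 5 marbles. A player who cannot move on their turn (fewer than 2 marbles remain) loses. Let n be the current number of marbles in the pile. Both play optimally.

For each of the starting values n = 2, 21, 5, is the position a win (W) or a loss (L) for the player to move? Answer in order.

2: W, 21: L, 5: W

Compute win/loss labels from the base case upward. A position with no move is L. Any other position is W if it can reach an L in one move, else L.
n=0: no move → L
n=1: no move → L
n=2: can move to 0, which is L ⇒ W
n=3: can move to 1, which is L ⇒ W
n=4: the only move is to 2(W), a W ⇒ L
n=5: can move to 0, which is L ⇒ W
n=6: can move to 4, which is L ⇒ W
n=7: moves to 5(W), 2(W); every one is W ⇒ L
n=8: moves to 6(W), 3(W); every one is W ⇒ L
n=9: can move to 7, which is L ⇒ W
n=10: can move to 8, which is L ⇒ W
n=11: moves to 9(W), 6(W); every one is W ⇒ L
n=12: can move to 7, which is L ⇒ W
n=13: can move to 11, which is L ⇒ W
n=14: moves to 12(W), 9(W); every one is W ⇒ L
n=15: moves to 13(W), 10(W); every one is W ⇒ L
n=16: can move to 14, which is L ⇒ W
n=17: can move to 15, which is L ⇒ W
n=18: moves to 16(W), 13(W); every one is W ⇒ L
n=19: can move to 14, which is L ⇒ W
n=20: can move to 18, which is L ⇒ W
n=21: moves to 19(W), 16(W); every one is W ⇒ L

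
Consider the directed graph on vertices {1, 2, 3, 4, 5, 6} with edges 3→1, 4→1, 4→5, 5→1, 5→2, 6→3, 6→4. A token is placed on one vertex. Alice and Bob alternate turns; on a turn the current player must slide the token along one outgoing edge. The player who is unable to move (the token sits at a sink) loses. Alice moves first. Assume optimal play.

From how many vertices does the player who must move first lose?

Positions with no move are L. A position that does have a move is losing for the player to move precisely when every available move leads to a winning position for the opponent. Fill in the labels:
Every edge goes from a vertex to one that appears earlier in the order 1, 2, 5, 4, 3, 6, so processing vertices in that order labels each vertex after all of its successors.
1: no outgoing edge → L
2: no outgoing edge → L
5: can move to 2, which is L ⇒ W
4: can move to 1, which is L ⇒ W
3: can move to 1, which is L ⇒ W
6: moves to 3(W), 4(W); every one is W ⇒ L
The L vertices are 1, 2, 6; that is 3 in all.

3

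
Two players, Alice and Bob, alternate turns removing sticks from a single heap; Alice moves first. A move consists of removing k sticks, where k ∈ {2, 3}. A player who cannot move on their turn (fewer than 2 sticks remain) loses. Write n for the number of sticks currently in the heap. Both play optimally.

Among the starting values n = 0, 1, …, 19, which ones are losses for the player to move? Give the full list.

Classify positions by backward induction: terminal positions (no move available) are L. From any other position, the mover wins iff some move reaches an L.
n=0: no move → L
n=1: no move → L
n=2: W (go to 0, an L position)
n=3: W (go to 1, an L position)
n=4: W (go to 1, an L position)
n=5: L (options 3(W), 2(W) are all W)
n=6: L (options 4(W), 3(W) are all W)
n=7: W (go to 5, an L position)
n=8: W (go to 6, an L position)
n=9: W (go to 6, an L position)
n=10: L (options 8(W), 7(W) are all W)
n=11: L (options 9(W), 8(W) are all W)
n=12: W (go to 10, an L position)
n=13: W (go to 11, an L position)
n=14: W (go to 11, an L position)
n=15: L (options 13(W), 12(W) are all W)
n=16: L (options 14(W), 13(W) are all W)
n=17: W (go to 15, an L position)
n=18: W (go to 16, an L position)
n=19: W (go to 16, an L position)
Reading off the rows marked L gives the requested list; there are 8 such values of n.

0, 1, 5, 6, 10, 11, 15, 16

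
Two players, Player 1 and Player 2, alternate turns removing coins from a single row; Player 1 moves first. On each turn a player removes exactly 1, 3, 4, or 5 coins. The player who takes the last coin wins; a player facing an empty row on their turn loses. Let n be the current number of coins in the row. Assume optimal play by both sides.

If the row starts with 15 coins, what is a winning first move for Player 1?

Classify positions by backward induction: terminal positions (no move available) are L. From any other position, the mover wins iff some move reaches an L.
n=0: no move → L
n=1: W (go to 0, an L position)
n=2: L (sole option 1(W) is W)
n=3: W (go to 2, an L position)
n=4: W (go to 0, an L position)
n=5: W (go to 2, an L position)
n=6: W (go to 2, an L position)
n=7: W (go to 2, an L position)
n=8: L (options 7(W), 5(W), 4(W), 3(W) are all W)
n=9: W (go to 8, an L position)
n=10: L (options 9(W), 7(W), 6(W), 5(W) are all W)
n=11: W (go to 10, an L position)
n=12: W (go to 8, an L position)
n=13: W (go to 10, an L position)
n=14: W (go to 10, an L position)
n=15: W (go to 10, an L position)
From 15, the L positions reachable in one move are: 10.

Remove 5, leaving 10.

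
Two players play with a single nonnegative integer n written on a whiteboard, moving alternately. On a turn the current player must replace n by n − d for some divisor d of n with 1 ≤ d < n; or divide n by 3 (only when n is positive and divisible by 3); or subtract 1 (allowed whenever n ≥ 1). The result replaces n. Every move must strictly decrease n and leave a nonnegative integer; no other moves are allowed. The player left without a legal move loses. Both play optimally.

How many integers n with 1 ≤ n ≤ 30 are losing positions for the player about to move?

Label each position W (a win for the player to move) or L (a loss). A position with no legal move is L; any other position is W exactly when some move reaches an L, and L when every move reaches a W.
n=0: no move → L
n=1: can move to 0, which is L ⇒ W
n=2: the only move is to 1(W), a W ⇒ L
n=3: can move to 2, which is L ⇒ W
n=4: can move to 2, which is L ⇒ W
n=5: the only move is to 4(W), a W ⇒ L
n=6: can move to 2, which is L ⇒ W
n=7: the only move is to 6(W), a W ⇒ L
n=8: can move to 7, which is L ⇒ W
n=9: moves to 3(W), 6(W), 8(W); every one is W ⇒ L
n=10: can move to 5, which is L ⇒ W
n=11: the only move is to 10(W), a W ⇒ L
n=12: can move to 9, which is L ⇒ W
n=13: the only move is to 12(W), a W ⇒ L
n=14: can move to 7, which is L ⇒ W
n=15: can move to 5, which is L ⇒ W
n=16: moves to 8(W), 12(W), 14(W), 15(W); every one is W ⇒ L
n=17: can move to 16, which is L ⇒ W
n=18: can move to 9, which is L ⇒ W
n=19: the only move is to 18(W), a W ⇒ L
n=20: can move to 16, which is L ⇒ W
n=21: can move to 7, which is L ⇒ W
n=22: can move to 11, which is L ⇒ W
n=23: the only move is to 22(W), a W ⇒ L
n=24: can move to 16, which is L ⇒ W
n=25: moves to 20(W), 24(W); every one is W ⇒ L
n=26: can move to 13, which is L ⇒ W
n=27: can move to 9, which is L ⇒ W
n=28: moves to 14(W), 21(W), 24(W), 26(W), 27(W); every one is W ⇒ L
n=29: can move to 28, which is L ⇒ W
n=30: can move to 25, which is L ⇒ W
L entries with 1 ≤ n ≤ 30 (n=0 is outside the asked range and is not counted): n = 2, 5, 7, 9, 11, 13, 16, 19, 23, 25, 28; that makes 11.

11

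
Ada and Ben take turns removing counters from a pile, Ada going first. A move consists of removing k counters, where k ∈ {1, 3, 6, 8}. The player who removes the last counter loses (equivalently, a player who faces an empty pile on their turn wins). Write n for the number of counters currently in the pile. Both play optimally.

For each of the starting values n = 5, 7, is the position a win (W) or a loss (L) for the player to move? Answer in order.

5: L, 7: W

Classify positions by backward induction: terminal positions (no move available) are W. From any other position, the mover wins iff some move reaches an L.
n=0: no move; the opponent has just taken the last counter and therefore loses → W
n=1: →0(W) only, which is W, so L
n=2: →1(L), so W
n=3: →2(W), 0(W) — all W, so L
n=4: →3(L), so W
n=5: →4(W), 2(W) — all W, so L
n=6: →5(L), so W
n=7: →1(L), so W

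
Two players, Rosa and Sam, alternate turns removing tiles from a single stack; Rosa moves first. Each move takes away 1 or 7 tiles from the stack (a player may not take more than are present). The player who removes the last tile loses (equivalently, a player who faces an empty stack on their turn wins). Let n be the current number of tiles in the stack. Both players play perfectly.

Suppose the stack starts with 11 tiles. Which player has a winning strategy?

Label each position W (a win for the player to move) or L (a loss). A position with no legal move is W; any other position is W exactly when some move reaches an L, and L when every move reaches a W.
n=0: no move; the opponent has just taken the last tile and therefore loses → W
n=1: L (sole option 0(W) is W)
n=2: W (go to 1, an L position)
n=3: L (sole option 2(W) is W)
n=4: W (go to 3, an L position)
n=5: L (sole option 4(W) is W)
n=6: W (go to 5, an L position)
n=7: L (options 6(W), 0(W) are all W)
n=8: W (go to 7, an L position)
n=9: L (options 8(W), 2(W) are all W)
n=10: W (go to 9, an L position)
n=11: L (options 10(W), 4(W) are all W)
The starting position 11 is L: whatever Rosa does, the opponent receives a W position.

Sam wins.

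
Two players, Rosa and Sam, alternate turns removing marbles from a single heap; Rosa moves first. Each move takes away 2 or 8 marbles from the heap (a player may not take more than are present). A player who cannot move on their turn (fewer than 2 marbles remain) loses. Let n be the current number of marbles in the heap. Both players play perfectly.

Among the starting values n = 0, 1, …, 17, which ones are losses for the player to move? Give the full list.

0, 1, 4, 5, 10, 11, 14, 15

Positions with no move are L. A position that does have a move is losing for the player to move precisely when every available move leads to a winning position for the opponent. Fill in the labels:
n=0: no move → L
n=1: no move → L
n=2: →0(L), so W
n=3: →1(L), so W
n=4: →2(W) only, which is W, so L
n=5: →3(W) only, which is W, so L
n=6: →4(L), so W
n=7: →5(L), so W
n=8: →0(L), so W
n=9: →1(L), so W
n=10: →8(W), 2(W) — all W, so L
n=11: →9(W), 3(W) — all W, so L
n=12: →10(L), so W
n=13: →11(L), so W
n=14: →12(W), 6(W) — all W, so L
n=15: →13(W), 7(W) — all W, so L
n=16: →14(L), so W
n=17: →15(L), so W
The losing starting values of n are exactly the entries labelled L in this table (8 of them).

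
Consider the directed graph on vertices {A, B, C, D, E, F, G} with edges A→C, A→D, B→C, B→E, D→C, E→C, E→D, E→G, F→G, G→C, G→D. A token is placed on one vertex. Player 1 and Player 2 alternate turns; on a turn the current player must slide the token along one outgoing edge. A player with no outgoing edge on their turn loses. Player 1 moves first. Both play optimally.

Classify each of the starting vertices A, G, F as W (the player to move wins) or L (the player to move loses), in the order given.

A: W, G: W, F: L

Label each position W (a win for the player to move) or L (a loss). A position with no legal move is L; any other position is W exactly when some move reaches an L, and L when every move reaches a W.
Every edge goes from a vertex to one that appears earlier in the order C, D, G, E, B, A, F, so processing vertices in that order labels each vertex after all of its successors.
C: no outgoing edge → L
D: →C(L), so W
G: →C(L), so W
E: →C(L), so W
B: →C(L), so W
A: →C(L), so W
F: →G(W) only, which is W, so L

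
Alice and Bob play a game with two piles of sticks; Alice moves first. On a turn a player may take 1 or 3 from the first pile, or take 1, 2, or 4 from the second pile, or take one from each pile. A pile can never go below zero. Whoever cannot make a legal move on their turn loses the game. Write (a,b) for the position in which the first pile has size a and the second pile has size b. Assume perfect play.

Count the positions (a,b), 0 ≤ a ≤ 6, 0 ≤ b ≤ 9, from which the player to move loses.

17

Positions with no move are L. A position that does have a move is losing for the player to move precisely when every available move leads to a winning position for the opponent. Fill in the labels:
Every move lowers a or b (never raises either), so fill the grid row by row in increasing a, and left to right within a row: each cell's successors are then already labelled.
      b=0  b=1  b=2  b=3  b=4  b=5  b=6  b=7  b=8  b=9
a=0:    L    W    W    L    W    W    L    W    W    L
a=1:    W    W    L    W    W    L    W    W    L    W
a=2:    L    W    W    W    W    W    W    L    W    W
a=3:    W    W    L    W    W    L    W    W    W    W
a=4:    L    W    W    W    W    W    W    L    W    W
a=5:    W    W    L    W    W    L    W    W    W    W
a=6:    L    W    W    W    W    W    W    L    W    W
Cells with no legal move (terminal, hence L): (0,0).
The remaining L cells, each justified by listing all of its moves:
(0,3): moves to (0,2)(W), (0,1)(W); every one is W ⇒ L
(0,6): moves to (0,5)(W), (0,4)(W), (0,2)(W); every one is W ⇒ L
(0,9): moves to (0,8)(W), (0,7)(W), (0,5)(W); every one is W ⇒ L
(1,2): moves to (0,2)(W), (1,1)(W), (1,0)(W), (0,1)(W); every one is W ⇒ L
(1,5): moves to (0,5)(W), (1,4)(W), (1,3)(W), (1,1)(W), (0,4)(W); every one is W ⇒ L
(1,8): moves to (0,8)(W), (1,7)(W), (1,6)(W), (1,4)(W), (0,7)(W); every one is W ⇒ L
(2,0): the only move is to (1,0)(W), a W ⇒ L
(2,7): moves to (1,7)(W), (2,6)(W), (2,5)(W), (2,3)(W), (1,6)(W); every one is W ⇒ L
(3,2): moves to (2,2)(W), (0,2)(W), (3,1)(W), (3,0)(W), (2,1)(W); every one is W ⇒ L
(3,5): moves to (2,5)(W), (0,5)(W), (3,4)(W), (3,3)(W), (3,1)(W), (2,4)(W); every one is W ⇒ L
(4,0): moves to (3,0)(W), (1,0)(W); every one is W ⇒ L
(4,7): moves to (3,7)(W), (1,7)(W), (4,6)(W), (4,5)(W), (4,3)(W), (3,6)(W); every one is W ⇒ L
(5,2): moves to (4,2)(W), (2,2)(W), (5,1)(W), (5,0)(W), (4,1)(W); every one is W ⇒ L
(5,5): moves to (4,5)(W), (2,5)(W), (5,4)(W), (5,3)(W), (5,1)(W), (4,4)(W); every one is W ⇒ L
(6,0): moves to (5,0)(W), (3,0)(W); every one is W ⇒ L
(6,7): moves to (5,7)(W), (3,7)(W), (6,6)(W), (6,5)(W), (6,3)(W), (5,6)(W); every one is W ⇒ L
Every other cell has at least one move into one of the L cells above, so it is W.
L cells per row: a=0: 4, a=1: 3, a=2: 2, a=3: 2, a=4: 2, a=5: 2, a=6: 2; total 17.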